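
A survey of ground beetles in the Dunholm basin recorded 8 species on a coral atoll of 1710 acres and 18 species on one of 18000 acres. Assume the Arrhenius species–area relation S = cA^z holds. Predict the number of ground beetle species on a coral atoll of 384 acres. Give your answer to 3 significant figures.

z = ln(18/8) / ln(18000/1710) = 0.8109 / 2.3539 = 0.3445
c = 8 / 1710^0.3445 = 8 / 13 = 0.6156
S₃ = 0.6156 × 384^0.3445 = 0.6156 × 7.768 ≈ 4.782

4.78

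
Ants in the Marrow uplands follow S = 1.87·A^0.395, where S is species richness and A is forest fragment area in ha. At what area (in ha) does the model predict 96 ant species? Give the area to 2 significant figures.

21000 ha

96 = 1.87 × A^0.395  ⇒  A^0.395 = 96/1.87 = 51.34
ln A = ln(51.34) / 0.395 = 3.9384 / 0.395 = 9.9707
A = e^9.9707 ≈ 21390 ha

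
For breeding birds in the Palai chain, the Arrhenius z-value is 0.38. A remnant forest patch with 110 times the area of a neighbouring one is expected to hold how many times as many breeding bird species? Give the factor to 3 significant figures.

S₂/S₁ = (A₂/A₁)^z = 110^0.38
ln(S₂/S₁) = 0.38 × ln 110 = 0.38 × 4.7005 = 1.7862
S₂/S₁ = e^1.7862 ≈ 5.967

5.97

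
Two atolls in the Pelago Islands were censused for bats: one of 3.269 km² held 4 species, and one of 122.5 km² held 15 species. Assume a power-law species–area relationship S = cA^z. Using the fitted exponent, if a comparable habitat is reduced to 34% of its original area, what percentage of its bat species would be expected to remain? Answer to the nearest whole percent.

67%

z = ln(15/4) / ln(122.5/3.269) = 1.3218 / 3.6236 = 0.3648
S_new/S_old = (A_new/A_old)^z = 0.34^0.3648 = exp(0.3648 × -1.0788) = 0.6747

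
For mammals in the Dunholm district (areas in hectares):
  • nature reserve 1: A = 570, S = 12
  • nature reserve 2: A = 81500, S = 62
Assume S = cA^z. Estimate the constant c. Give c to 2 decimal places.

z = ln(S₂/S₁) / ln(A₂/A₁) = ln(62/12) / ln(81500/570) = 1.6422 / 4.9627 = 0.3309
c = S₁ / A₁^z = 12 / 570^0.3309 = 12 / 8.165 = 1.47

1.47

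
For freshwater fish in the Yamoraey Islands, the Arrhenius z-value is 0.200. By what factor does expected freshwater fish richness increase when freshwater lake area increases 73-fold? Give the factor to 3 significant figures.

S₂/S₁ = (A₂/A₁)^z = 73^0.2
ln(S₂/S₁) = 0.2 × ln 73 = 0.2 × 4.2905 = 0.8581
S₂/S₁ = e^0.8581 ≈ 2.359

2.36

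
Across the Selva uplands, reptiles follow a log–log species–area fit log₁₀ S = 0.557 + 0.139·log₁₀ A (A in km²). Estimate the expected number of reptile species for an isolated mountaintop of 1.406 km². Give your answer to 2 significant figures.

S = 3.606 × 1.406^0.139 = 3.606 × 1.049 ≈ 3.781

3.8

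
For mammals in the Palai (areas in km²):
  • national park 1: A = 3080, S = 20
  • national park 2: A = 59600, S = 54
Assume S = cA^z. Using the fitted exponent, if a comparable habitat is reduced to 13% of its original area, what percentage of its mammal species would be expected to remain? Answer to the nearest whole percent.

z = ln(54/20) / ln(59600/3080) = 0.9933 / 2.9627 = 0.3352
S_new/S_old = (A_new/A_old)^z = 0.13^0.3352 = exp(0.3352 × -2.0402) = 0.5046

50%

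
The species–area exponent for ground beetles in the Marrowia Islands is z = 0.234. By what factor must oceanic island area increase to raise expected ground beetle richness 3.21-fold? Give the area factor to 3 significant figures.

(A₂/A₁)^0.234 = 3.21, so A₂/A₁ = 3.21^(1/0.234) = 3.21^4.274
ln(A₂/A₁) = ln 3.21 / 0.234 = 1.1663 / 0.234 = 4.9841
A₂/A₁ = e^4.9841 ≈ 146.1

146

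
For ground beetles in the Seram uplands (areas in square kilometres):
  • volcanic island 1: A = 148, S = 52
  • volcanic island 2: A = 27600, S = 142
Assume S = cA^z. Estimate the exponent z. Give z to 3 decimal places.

0.192

Taking logs: ln S = ln c + z ln A, so z = (ln S₂ − ln S₁)/(ln A₂ − ln A₁).
z = ln(142/52) / ln(27600/148) = ln(2.731) / ln(186.5) = 1.0046 / 5.2284 = 0.1921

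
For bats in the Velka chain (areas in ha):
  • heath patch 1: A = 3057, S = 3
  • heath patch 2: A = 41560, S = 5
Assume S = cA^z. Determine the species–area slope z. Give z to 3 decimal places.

Taking logs: ln S = ln c + z ln A, so z = (ln S₂ − ln S₁)/(ln A₂ − ln A₁).
z = ln(5/3) / ln(41560/3057) = ln(1.667) / ln(13.6) = 0.5108 / 2.6097 = 0.1957

0.196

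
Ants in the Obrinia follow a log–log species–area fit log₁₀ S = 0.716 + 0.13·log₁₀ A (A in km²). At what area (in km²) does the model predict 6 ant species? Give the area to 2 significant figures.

3.0 km²

6 = 5.2 × A^0.13  ⇒  A^0.13 = 6/5.2 = 1.154
ln A = ln(1.154) / 0.13 = 0.1431 / 0.13 = 1.1008
A = e^1.1008 ≈ 3.007 km²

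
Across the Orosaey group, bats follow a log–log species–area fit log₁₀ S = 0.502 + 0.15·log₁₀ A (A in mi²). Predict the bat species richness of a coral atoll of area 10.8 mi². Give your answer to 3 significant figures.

S = 3.177 × 10.8^0.15 = 3.177 × 1.429 ≈ 4.54

4.54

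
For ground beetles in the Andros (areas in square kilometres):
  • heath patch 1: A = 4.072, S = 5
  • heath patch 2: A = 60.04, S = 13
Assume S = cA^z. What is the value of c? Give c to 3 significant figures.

3.04

z = ln(S₂/S₁) / ln(A₂/A₁) = ln(13/5) / ln(60.04/4.072) = 0.9555 / 2.6909 = 0.3551
c = S₁ / A₁^z = 5 / 4.072^0.3551 = 5 / 1.646 = 3.037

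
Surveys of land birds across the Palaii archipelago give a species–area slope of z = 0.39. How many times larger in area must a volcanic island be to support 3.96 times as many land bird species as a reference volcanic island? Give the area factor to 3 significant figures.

(A₂/A₁)^0.39 = 3.96, so A₂/A₁ = 3.96^(1/0.39) = 3.96^2.564
ln(A₂/A₁) = ln 3.96 / 0.39 = 1.3762 / 0.39 = 3.5288
A₂/A₁ = e^3.5288 ≈ 34.08

34.1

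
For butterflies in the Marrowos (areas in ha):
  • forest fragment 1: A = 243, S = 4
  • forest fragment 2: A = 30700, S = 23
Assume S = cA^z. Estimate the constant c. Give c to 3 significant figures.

z = ln(S₂/S₁) / ln(A₂/A₁) = ln(23/4) / ln(30700/243) = 1.7492 / 4.8390 = 0.3615
c = S₁ / A₁^z = 4 / 243^0.3615 = 4 / 7.284 = 0.5492

0.549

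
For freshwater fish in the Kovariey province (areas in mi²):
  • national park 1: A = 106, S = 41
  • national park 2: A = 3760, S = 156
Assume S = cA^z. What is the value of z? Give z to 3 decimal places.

0.374

Taking logs: ln S = ln c + z ln A, so z = (ln S₂ − ln S₁)/(ln A₂ − ln A₁).
z = ln(156/41) / ln(3760/106) = ln(3.805) / ln(35.47) = 1.3363 / 3.5687 = 0.3744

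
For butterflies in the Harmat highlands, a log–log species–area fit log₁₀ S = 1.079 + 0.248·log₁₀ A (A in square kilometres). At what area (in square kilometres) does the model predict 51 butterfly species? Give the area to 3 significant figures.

342 square kilometres

51 = 11.99 × A^0.248  ⇒  A^0.248 = 51/11.99 = 4.252
ln A = ln(4.252) / 0.248 = 1.4473 / 0.248 = 5.8360
A = e^5.8360 ≈ 342.4 square kilometres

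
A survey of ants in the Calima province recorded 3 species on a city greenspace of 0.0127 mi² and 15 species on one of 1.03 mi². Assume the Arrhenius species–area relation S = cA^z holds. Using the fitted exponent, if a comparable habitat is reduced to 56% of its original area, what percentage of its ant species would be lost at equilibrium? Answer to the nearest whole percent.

z = ln(15/3) / ln(1.03/0.0127) = 1.6094 / 4.3957 = 0.3661
S_new/S_old = (A_new/A_old)^z = 0.56^0.3661 = exp(0.3661 × -0.5798) = 0.8087
Fraction lost = 1 − 0.8087 = 0.1913

19%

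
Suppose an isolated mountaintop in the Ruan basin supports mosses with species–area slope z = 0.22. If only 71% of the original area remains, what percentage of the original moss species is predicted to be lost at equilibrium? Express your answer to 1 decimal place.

7.3%

S_new/S_old = (A_new/A_old)^z = 0.71^0.22
= exp(0.22 × ln 0.71) = exp(0.22 × -0.3425) = exp(-0.0753) ≈ 0.9274
Fraction lost = 1 − 0.9274 = 0.07258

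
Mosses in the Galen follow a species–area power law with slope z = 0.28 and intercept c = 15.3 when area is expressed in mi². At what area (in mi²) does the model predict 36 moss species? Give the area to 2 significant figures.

36 = 15.3 × A^0.28  ⇒  A^0.28 = 36/15.3 = 2.353
ln A = ln(2.353) / 0.28 = 0.8557 / 0.28 = 3.0560
A = e^3.0560 ≈ 21.24 mi²

21 mi²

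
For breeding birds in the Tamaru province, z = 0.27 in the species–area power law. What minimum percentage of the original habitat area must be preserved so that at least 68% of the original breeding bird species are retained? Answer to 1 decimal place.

Need (A_new/A_old)^0.27 = 0.68, so A_new/A_old = 0.68^(1/0.27) = 0.68^3.704
ln(A_new/A_old) = ln 0.68 / 0.27 = -0.3857 / 0.27 = -1.4284
A_new/A_old = e^-1.4284 ≈ 0.2397

24.0%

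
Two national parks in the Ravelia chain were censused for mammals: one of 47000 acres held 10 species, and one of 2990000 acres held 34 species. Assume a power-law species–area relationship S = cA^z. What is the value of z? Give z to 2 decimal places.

0.29

Taking logs: ln S = ln c + z ln A, so z = (ln S₂ − ln S₁)/(ln A₂ − ln A₁).
z = ln(34/10) / ln(2990000/47000) = ln(3.4) / ln(63.62) = 1.2238 / 4.1529 = 0.2947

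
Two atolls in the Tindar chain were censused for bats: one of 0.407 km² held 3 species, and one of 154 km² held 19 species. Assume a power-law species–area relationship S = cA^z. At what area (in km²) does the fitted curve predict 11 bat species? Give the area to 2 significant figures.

z = ln(19/3) / ln(154/0.407) = 1.8458 / 5.9359 = 0.3110
c = 3 / 0.407^0.3110 = 3 / 0.7561 = 3.968
A = (11/3.968)^(1/0.3110) ⇒ ln A = ln(2.772)/0.3110 = 3.2794
A = e^3.2794 ≈ 26.56 km²

27 km²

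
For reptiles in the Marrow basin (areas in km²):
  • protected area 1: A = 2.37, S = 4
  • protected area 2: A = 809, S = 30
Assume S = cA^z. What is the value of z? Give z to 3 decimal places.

0.345

Taking logs: ln S = ln c + z ln A, so z = (ln S₂ − ln S₁)/(ln A₂ − ln A₁).
z = ln(30/4) / ln(809/2.37) = ln(7.5) / ln(341.4) = 2.0149 / 5.8329 = 0.3454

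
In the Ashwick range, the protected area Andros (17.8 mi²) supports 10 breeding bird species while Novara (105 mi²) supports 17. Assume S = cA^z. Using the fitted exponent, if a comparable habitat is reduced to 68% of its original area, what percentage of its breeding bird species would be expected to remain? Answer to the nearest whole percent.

89%

z = ln(17/10) / ln(105/17.8) = 0.5306 / 1.7748 = 0.2990
S_new/S_old = (A_new/A_old)^z = 0.68^0.2990 = exp(0.2990 × -0.3857) = 0.8911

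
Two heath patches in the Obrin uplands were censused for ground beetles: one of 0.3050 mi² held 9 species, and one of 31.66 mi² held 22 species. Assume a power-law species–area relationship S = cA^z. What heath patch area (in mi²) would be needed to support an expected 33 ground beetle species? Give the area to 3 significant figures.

260 mi²

z = ln(22/9) / ln(31.66/0.305) = 0.8938 / 4.6425 = 0.1925
c = 9 / 0.305^0.1925 = 9 / 0.7956 = 11.31
A = (33/11.31)^(1/0.1925) ⇒ ln A = ln(2.917)/0.1925 = 5.5610
A = e^5.5610 ≈ 260.1 mi²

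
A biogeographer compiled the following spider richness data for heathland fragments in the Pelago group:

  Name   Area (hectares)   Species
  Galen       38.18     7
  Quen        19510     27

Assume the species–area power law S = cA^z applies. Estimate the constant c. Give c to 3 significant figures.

3.18

z = ln(S₂/S₁) / ln(A₂/A₁) = ln(27/7) / ln(19510/38.18) = 1.3499 / 6.2364 = 0.2165
c = S₁ / A₁^z = 7 / 38.18^0.2165 = 7 / 2.2 = 3.182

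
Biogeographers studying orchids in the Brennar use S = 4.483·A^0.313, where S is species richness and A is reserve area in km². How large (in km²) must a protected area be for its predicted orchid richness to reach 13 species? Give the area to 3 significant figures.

13 = 4.483 × A^0.313  ⇒  A^0.313 = 13/4.483 = 2.9
ln A = ln(2.9) / 0.313 = 1.0647 / 0.313 = 3.4015
A = e^3.4015 ≈ 30.01 km²

30.0 km²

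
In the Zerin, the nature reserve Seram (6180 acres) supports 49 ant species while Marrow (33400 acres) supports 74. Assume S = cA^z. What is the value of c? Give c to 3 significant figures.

z = ln(S₂/S₁) / ln(A₂/A₁) = ln(74/49) / ln(33400/6180) = 0.4122 / 1.6872 = 0.2443
c = S₁ / A₁^z = 49 / 6180^0.2443 = 49 / 8.438 = 5.807

5.81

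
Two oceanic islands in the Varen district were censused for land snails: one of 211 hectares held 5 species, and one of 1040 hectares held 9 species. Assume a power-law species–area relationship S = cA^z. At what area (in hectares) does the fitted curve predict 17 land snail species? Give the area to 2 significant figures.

z = ln(9/5) / ln(1040/211) = 0.5878 / 1.5951 = 0.3685
c = 5 / 211^0.3685 = 5 / 7.186 = 0.6958
A = (17/0.6958)^(1/0.3685) ⇒ ln A = ln(24.43)/0.3685 = 8.6729
A = e^8.6729 ≈ 5842 hectares

5800 hectares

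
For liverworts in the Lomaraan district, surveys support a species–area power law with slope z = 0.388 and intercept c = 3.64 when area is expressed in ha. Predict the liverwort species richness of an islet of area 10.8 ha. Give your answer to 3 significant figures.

S = 3.64 × 10.8^0.388 = 3.64 × 2.517 ≈ 9.164

9.16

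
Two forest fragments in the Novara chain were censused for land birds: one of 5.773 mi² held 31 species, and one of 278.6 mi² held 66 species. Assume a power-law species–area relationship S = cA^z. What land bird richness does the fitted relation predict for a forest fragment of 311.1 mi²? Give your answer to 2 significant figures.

z = ln(66/31) / ln(278.6/5.773) = 0.7557 / 3.8766 = 0.1949
c = 31 / 5.773^0.1949 = 31 / 1.407 = 22.03
S₃ = 22.03 × 311.1^0.1949 = 22.03 × 3.062 ≈ 67.43

67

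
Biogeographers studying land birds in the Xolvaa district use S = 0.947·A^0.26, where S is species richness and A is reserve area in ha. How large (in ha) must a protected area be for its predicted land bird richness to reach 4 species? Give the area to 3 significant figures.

255 ha

4 = 0.947 × A^0.26  ⇒  A^0.26 = 4/0.947 = 4.224
ln A = ln(4.224) / 0.26 = 1.4408 / 0.26 = 5.5413
A = e^5.5413 ≈ 255 ha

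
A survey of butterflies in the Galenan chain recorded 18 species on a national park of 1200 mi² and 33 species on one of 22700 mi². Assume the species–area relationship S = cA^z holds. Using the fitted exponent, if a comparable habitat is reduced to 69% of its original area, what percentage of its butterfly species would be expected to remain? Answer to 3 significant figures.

z = ln(33/18) / ln(22700/1200) = 0.6061 / 2.9400 = 0.2062
S_new/S_old = (A_new/A_old)^z = 0.69^0.2062 = exp(0.2062 × -0.3711) = 0.9264

92.6%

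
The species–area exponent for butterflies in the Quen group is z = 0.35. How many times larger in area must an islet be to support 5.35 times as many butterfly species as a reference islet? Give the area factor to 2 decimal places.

(A₂/A₁)^0.35 = 5.35, so A₂/A₁ = 5.35^(1/0.35) = 5.35^2.857
ln(A₂/A₁) = ln 5.35 / 0.35 = 1.6771 / 0.35 = 4.7917
A₂/A₁ = e^4.7917 ≈ 120.5

120.51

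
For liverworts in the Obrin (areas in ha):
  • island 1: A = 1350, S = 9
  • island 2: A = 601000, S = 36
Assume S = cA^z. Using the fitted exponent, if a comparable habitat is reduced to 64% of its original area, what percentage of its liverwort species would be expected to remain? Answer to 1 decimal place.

z = ln(36/9) / ln(601000/1350) = 1.3863 / 6.0985 = 0.2273
S_new/S_old = (A_new/A_old)^z = 0.64^0.2273 = exp(0.2273 × -0.4463) = 0.9035

90.4%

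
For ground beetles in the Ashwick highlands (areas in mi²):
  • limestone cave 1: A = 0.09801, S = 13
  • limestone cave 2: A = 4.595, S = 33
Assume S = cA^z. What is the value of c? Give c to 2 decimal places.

z = ln(S₂/S₁) / ln(A₂/A₁) = ln(33/13) / ln(4.595/0.09801) = 0.9316 / 3.8477 = 0.2421
c = S₁ / A₁^z = 13 / 0.09801^0.2421 = 13 / 0.5699 = 22.81

22.81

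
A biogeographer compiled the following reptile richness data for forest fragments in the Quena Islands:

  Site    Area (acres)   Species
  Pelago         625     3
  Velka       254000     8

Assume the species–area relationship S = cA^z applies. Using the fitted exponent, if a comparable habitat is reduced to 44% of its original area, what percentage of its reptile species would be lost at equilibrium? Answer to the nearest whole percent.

z = ln(8/3) / ln(254000/625) = 0.9808 / 6.0073 = 0.1633
S_new/S_old = (A_new/A_old)^z = 0.44^0.1633 = exp(0.1633 × -0.8210) = 0.8746
Fraction lost = 1 − 0.8746 = 0.1254

13%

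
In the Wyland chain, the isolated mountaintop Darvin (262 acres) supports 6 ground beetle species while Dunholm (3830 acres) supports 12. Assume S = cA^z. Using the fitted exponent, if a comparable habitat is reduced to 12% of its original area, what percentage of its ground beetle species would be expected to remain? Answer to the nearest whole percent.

z = ln(12/6) / ln(3830/262) = 0.6931 / 2.6823 = 0.2584
S_new/S_old = (A_new/A_old)^z = 0.12^0.2584 = exp(0.2584 × -2.1203) = 0.5782

58%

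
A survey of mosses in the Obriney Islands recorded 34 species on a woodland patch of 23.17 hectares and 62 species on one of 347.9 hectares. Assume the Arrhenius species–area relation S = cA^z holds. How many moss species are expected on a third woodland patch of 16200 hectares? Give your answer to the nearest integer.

z = ln(62/34) / ln(347.9/23.17) = 0.6008 / 2.7091 = 0.2218
c = 34 / 23.17^0.2218 = 34 / 2.008 = 16.94
S₃ = 16.94 × 16200^0.2218 = 16.94 × 8.581 ≈ 145.3

145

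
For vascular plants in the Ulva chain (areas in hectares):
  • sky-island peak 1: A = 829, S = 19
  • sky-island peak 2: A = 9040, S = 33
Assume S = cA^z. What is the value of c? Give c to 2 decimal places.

z = ln(S₂/S₁) / ln(A₂/A₁) = ln(33/19) / ln(9040/829) = 0.5521 / 2.3892 = 0.2311
c = S₁ / A₁^z = 19 / 829^0.2311 = 19 / 4.725 = 4.021

4.02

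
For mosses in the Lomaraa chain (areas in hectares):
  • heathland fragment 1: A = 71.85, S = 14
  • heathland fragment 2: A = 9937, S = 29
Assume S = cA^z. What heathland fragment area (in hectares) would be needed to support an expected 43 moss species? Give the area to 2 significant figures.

140000 hectares

z = ln(29/14) / ln(9937/71.85) = 0.7282 / 4.9294 = 0.1477
c = 14 / 71.85^0.1477 = 14 / 1.88 = 7.445
A = (43/7.445)^(1/0.1477) ⇒ ln A = ln(5.776)/0.1477 = 11.8704
A = e^11.8704 ≈ 142965 hectares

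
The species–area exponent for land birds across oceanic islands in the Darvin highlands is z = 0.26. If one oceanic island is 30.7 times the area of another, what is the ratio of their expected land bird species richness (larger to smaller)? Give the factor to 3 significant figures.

S₂/S₁ = (A₂/A₁)^z = 30.7^0.26
ln(S₂/S₁) = 0.26 × ln 30.7 = 0.26 × 3.4243 = 0.8903
S₂/S₁ = e^0.8903 ≈ 2.436

2.44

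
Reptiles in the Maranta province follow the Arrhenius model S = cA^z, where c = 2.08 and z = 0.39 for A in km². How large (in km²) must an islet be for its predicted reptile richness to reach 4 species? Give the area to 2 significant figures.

5.3 km²

4 = 2.08 × A^0.39  ⇒  A^0.39 = 4/2.08 = 1.923
ln A = ln(1.923) / 0.39 = 0.6539 / 0.39 = 1.6767
A = e^1.6767 ≈ 5.348 km²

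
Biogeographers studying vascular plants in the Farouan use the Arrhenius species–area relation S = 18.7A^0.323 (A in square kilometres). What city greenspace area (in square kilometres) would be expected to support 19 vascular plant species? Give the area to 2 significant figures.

19 = 18.7 × A^0.323  ⇒  A^0.323 = 19/18.7 = 1.016
ln A = ln(1.016) / 0.323 = 0.0159 / 0.323 = 0.0493
A = e^0.0493 ≈ 1.051 square kilometres

1.1 square kilometres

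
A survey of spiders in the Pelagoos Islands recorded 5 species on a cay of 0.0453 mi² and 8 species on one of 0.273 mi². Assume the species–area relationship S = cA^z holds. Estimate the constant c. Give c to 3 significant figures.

11.2

z = ln(S₂/S₁) / ln(A₂/A₁) = ln(8/5) / ln(0.273/0.0453) = 0.4700 / 1.7962 = 0.2617
c = S₁ / A₁^z = 5 / 0.0453^0.2617 = 5 / 0.445 = 11.24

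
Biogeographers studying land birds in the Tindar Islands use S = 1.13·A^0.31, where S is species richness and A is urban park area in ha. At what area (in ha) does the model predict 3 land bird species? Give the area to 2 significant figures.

23 ha

3 = 1.13 × A^0.31  ⇒  A^0.31 = 3/1.13 = 2.655
ln A = ln(2.655) / 0.31 = 0.9764 / 0.31 = 3.1497
A = e^3.1497 ≈ 23.33 ha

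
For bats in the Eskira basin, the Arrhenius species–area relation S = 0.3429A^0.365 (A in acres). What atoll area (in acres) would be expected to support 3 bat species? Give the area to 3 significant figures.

381 acres

3 = 0.3429 × A^0.365  ⇒  A^0.365 = 3/0.3429 = 8.749
ln A = ln(8.749) / 0.365 = 2.1689 / 0.365 = 5.9423
A = e^5.9423 ≈ 380.8 acres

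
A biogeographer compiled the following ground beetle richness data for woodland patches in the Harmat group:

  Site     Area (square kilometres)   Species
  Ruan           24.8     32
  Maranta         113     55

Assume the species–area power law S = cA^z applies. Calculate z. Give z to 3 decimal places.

Taking logs: ln S = ln c + z ln A, so z = (ln S₂ − ln S₁)/(ln A₂ − ln A₁).
z = ln(55/32) / ln(113/24.8) = ln(1.719) / ln(4.556) = 0.5416 / 1.5165 = 0.3571

0.357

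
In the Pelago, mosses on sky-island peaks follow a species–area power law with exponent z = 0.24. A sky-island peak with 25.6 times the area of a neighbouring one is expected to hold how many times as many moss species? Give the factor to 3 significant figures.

S₂/S₁ = (A₂/A₁)^z = 25.6^0.24
ln(S₂/S₁) = 0.24 × ln 25.6 = 0.24 × 3.2426 = 0.7782
S₂/S₁ = e^0.7782 ≈ 2.178

2.18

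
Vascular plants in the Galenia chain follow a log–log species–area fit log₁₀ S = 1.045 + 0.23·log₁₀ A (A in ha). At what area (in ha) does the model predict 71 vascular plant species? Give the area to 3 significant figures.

71 = 11.09 × A^0.23  ⇒  A^0.23 = 71/11.09 = 6.401
ln A = ln(6.401) / 0.23 = 1.8565 / 0.23 = 8.0716
A = e^8.0716 ≈ 3202 ha

3200 ha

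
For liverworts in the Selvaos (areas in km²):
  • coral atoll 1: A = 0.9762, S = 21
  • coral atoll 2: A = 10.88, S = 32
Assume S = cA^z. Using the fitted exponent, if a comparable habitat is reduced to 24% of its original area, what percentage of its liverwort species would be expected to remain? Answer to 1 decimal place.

z = ln(32/21) / ln(10.88/0.9762) = 0.4212 / 2.4110 = 0.1747
S_new/S_old = (A_new/A_old)^z = 0.24^0.1747 = exp(0.1747 × -1.4271) = 0.7793

77.9%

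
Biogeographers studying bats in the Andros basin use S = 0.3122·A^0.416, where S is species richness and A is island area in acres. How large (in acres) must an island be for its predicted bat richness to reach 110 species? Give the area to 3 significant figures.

1330000 acres

110 = 0.3122 × A^0.416  ⇒  A^0.416 = 110/0.3122 = 352.3
ln A = ln(352.3) / 0.416 = 5.8646 / 0.416 = 14.0976
A = e^14.0976 ≈ 1325866 acres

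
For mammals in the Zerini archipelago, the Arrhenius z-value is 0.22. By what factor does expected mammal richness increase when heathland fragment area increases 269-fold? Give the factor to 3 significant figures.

S₂/S₁ = (A₂/A₁)^z = 269^0.22
ln(S₂/S₁) = 0.22 × ln 269 = 0.22 × 5.5947 = 1.2308
S₂/S₁ = e^1.2308 ≈ 3.424

3.42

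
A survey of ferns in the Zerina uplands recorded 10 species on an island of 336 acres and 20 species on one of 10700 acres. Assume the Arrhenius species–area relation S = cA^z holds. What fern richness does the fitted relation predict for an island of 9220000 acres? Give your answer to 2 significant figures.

z = ln(20/10) / ln(10700/336) = 0.6931 / 3.4609 = 0.2003
c = 10 / 336^0.2003 = 10 / 3.206 = 3.119
S₃ = 3.119 × 9220000^0.2003 = 3.119 × 24.83 ≈ 77.43

77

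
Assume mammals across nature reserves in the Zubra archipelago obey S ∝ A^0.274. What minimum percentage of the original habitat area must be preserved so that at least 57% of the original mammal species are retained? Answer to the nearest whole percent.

Need (A_new/A_old)^0.274 = 0.57, so A_new/A_old = 0.57^(1/0.274) = 0.57^3.65
ln(A_new/A_old) = ln 0.57 / 0.274 = -0.5621 / 0.274 = -2.0515
A_new/A_old = e^-2.0515 ≈ 0.1285

13%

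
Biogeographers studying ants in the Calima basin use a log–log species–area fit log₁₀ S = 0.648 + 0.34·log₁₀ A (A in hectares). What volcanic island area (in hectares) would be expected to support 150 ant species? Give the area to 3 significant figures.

31200 hectares

150 = 4.446 × A^0.34  ⇒  A^0.34 = 150/4.446 = 33.74
ln A = ln(33.74) / 0.34 = 3.5186 / 0.34 = 10.3487
A = e^10.3487 ≈ 31217 hectares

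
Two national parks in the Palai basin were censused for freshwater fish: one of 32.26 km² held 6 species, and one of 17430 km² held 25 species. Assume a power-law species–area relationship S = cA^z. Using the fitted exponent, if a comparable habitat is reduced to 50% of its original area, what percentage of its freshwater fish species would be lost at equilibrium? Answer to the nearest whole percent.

15%

z = ln(25/6) / ln(17430/32.26) = 1.4271 / 6.2921 = 0.2268
S_new/S_old = (A_new/A_old)^z = 0.5^0.2268 = exp(0.2268 × -0.6931) = 0.8545
Fraction lost = 1 − 0.8545 = 0.1455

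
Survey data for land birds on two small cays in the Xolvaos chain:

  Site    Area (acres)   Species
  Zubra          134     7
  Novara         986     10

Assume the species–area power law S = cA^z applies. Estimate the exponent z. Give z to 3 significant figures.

Taking logs: ln S = ln c + z ln A, so z = (ln S₂ − ln S₁)/(ln A₂ − ln A₁).
z = ln(10/7) / ln(986/134) = ln(1.429) / ln(7.358) = 0.3567 / 1.9958 = 0.1787

0.179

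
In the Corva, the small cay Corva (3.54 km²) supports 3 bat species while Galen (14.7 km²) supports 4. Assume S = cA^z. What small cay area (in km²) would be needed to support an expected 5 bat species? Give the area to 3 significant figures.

44.4 km²

z = ln(4/3) / ln(14.7/3.54) = 0.2877 / 1.4237 = 0.2021
c = 3 / 3.54^0.2021 = 3 / 1.291 = 2.324
A = (5/2.324)^(1/0.2021) ⇒ ln A = ln(2.152)/0.2021 = 3.7922
A = e^3.7922 ≈ 44.35 km²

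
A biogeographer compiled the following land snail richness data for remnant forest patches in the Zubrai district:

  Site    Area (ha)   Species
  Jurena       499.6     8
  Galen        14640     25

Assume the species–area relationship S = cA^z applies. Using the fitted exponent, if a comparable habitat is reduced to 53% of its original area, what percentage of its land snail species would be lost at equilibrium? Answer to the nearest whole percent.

19%

z = ln(25/8) / ln(14640/499.6) = 1.1394 / 3.3777 = 0.3373
S_new/S_old = (A_new/A_old)^z = 0.53^0.3373 = exp(0.3373 × -0.6349) = 0.8072
Fraction lost = 1 − 0.8072 = 0.1928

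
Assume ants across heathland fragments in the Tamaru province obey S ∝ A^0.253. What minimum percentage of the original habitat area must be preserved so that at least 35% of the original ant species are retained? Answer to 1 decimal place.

Need (A_new/A_old)^0.253 = 0.35, so A_new/A_old = 0.35^(1/0.253) = 0.35^3.953
ln(A_new/A_old) = ln 0.35 / 0.253 = -1.0498 / 0.253 = -4.1495
A_new/A_old = e^-4.1495 ≈ 0.01577

1.6%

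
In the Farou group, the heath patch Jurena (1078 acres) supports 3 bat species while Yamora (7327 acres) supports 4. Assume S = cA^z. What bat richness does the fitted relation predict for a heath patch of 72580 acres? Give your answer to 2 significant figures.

z = ln(4/3) / ln(7327/1078) = 0.2877 / 1.9165 = 0.1501
c = 3 / 1078^0.1501 = 3 / 2.853 = 1.052
S₃ = 1.052 × 72580^0.1501 = 1.052 × 5.366 ≈ 5.644

5.6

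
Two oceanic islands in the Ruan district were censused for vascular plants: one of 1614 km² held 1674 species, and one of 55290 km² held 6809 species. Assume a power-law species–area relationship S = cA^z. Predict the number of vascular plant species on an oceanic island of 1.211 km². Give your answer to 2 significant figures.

z = ln(6809/1674) / ln(55290/1614) = 1.4030 / 3.5339 = 0.3970
c = 1674 / 1614^0.3970 = 1674 / 18.78 = 89.15
S₃ = 89.15 × 1.211^0.3970 = 89.15 × 1.079 ≈ 96.2

96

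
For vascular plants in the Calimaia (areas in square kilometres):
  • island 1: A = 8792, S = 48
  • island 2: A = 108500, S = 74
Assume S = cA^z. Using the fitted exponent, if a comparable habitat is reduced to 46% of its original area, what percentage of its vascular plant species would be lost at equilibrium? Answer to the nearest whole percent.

13%

z = ln(74/48) / ln(108500/8792) = 0.4329 / 2.5129 = 0.1723
S_new/S_old = (A_new/A_old)^z = 0.46^0.1723 = exp(0.1723 × -0.7765) = 0.8748
Fraction lost = 1 − 0.8748 = 0.1252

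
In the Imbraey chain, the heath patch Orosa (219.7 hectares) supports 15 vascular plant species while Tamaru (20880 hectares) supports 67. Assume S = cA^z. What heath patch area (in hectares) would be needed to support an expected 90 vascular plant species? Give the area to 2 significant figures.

51000 hectares

z = ln(67/15) / ln(20880/219.7) = 1.4966 / 4.5543 = 0.3286
c = 15 / 219.7^0.3286 = 15 / 5.883 = 2.55
A = (90/2.55)^(1/0.3286) ⇒ ln A = ln(35.3)/0.3286 = 10.8446
A = e^10.8446 ≈ 51256 hectares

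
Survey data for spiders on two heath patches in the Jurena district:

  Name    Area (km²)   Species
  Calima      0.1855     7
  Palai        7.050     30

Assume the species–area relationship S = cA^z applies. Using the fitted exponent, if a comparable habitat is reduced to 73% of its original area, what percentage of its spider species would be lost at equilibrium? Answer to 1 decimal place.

z = ln(30/7) / ln(7.05/0.1855) = 1.4553 / 3.6377 = 0.4001
S_new/S_old = (A_new/A_old)^z = 0.73^0.4001 = exp(0.4001 × -0.3147) = 0.8817
Fraction lost = 1 − 0.8817 = 0.1183

11.8%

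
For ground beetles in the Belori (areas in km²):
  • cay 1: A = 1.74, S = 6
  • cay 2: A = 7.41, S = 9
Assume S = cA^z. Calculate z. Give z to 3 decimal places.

Taking logs: ln S = ln c + z ln A, so z = (ln S₂ − ln S₁)/(ln A₂ − ln A₁).
z = ln(9/6) / ln(7.41/1.74) = ln(1.5) / ln(4.259) = 0.4055 / 1.4489 = 0.2798

0.280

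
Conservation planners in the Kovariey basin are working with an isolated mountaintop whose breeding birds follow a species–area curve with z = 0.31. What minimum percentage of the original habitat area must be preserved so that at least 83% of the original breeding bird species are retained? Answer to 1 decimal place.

Need (A_new/A_old)^0.31 = 0.83, so A_new/A_old = 0.83^(1/0.31) = 0.83^3.226
ln(A_new/A_old) = ln 0.83 / 0.31 = -0.1863 / 0.31 = -0.6011
A_new/A_old = e^-0.6011 ≈ 0.5482

54.8%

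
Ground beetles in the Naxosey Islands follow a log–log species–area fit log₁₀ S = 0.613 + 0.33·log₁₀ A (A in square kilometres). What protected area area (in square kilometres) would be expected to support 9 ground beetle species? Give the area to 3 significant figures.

10.8 square kilometres

9 = 4.102 × A^0.33  ⇒  A^0.33 = 9/4.102 = 2.194
ln A = ln(2.194) / 0.33 = 0.7857 / 0.33 = 2.3810
A = e^2.3810 ≈ 10.82 square kilometres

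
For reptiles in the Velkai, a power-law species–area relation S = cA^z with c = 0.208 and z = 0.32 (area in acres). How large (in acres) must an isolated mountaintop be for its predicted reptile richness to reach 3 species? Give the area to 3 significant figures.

3 = 0.208 × A^0.32  ⇒  A^0.32 = 3/0.208 = 14.42
ln A = ln(14.42) / 0.32 = 2.6688 / 0.32 = 8.3401
A = e^8.3401 ≈ 4188 acres

4190 acres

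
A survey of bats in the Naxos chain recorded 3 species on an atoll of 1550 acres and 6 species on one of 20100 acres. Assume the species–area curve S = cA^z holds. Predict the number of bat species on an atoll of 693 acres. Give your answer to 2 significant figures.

z = ln(6/3) / ln(20100/1550) = 0.6931 / 2.5625 = 0.2705
c = 3 / 1550^0.2705 = 3 / 7.294 = 0.4113
S₃ = 0.4113 × 693^0.2705 = 0.4113 × 5.867 ≈ 2.413

2.4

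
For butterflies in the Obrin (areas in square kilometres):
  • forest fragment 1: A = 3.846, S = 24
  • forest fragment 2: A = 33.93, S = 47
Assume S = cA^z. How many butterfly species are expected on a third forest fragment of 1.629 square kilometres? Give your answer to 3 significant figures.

z = ln(47/24) / ln(33.93/3.846) = 0.6721 / 2.1773 = 0.3087
c = 24 / 3.846^0.3087 = 24 / 1.516 = 15.84
S₃ = 15.84 × 1.629^0.3087 = 15.84 × 1.163 ≈ 18.41

18.4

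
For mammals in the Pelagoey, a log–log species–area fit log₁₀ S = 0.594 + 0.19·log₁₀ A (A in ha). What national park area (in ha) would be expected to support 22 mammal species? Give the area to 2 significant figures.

8700 ha

22 = 3.926 × A^0.19  ⇒  A^0.19 = 22/3.926 = 5.603
ln A = ln(5.603) / 0.19 = 1.7233 / 0.19 = 9.0700
A = e^9.0700 ≈ 8691 ha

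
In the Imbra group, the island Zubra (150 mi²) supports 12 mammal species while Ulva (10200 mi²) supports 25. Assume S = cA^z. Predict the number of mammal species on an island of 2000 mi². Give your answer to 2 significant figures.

19

z = ln(25/12) / ln(10200/150) = 0.7340 / 4.2195 = 0.1739
c = 12 / 150^0.1739 = 12 / 2.391 = 5.019
S₃ = 5.019 × 2000^0.1739 = 5.019 × 3.751 ≈ 18.83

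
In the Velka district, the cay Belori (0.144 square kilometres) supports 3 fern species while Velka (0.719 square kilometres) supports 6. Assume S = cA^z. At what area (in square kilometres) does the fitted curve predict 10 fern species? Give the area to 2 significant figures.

z = ln(6/3) / ln(0.719/0.144) = 0.6931 / 1.6080 = 0.4310
c = 3 / 0.144^0.4310 = 3 / 0.4337 = 6.917
A = (10/6.917)^(1/0.4310) ⇒ ln A = ln(1.446)/0.4310 = 0.8552
A = e^0.8552 ≈ 2.352 square kilometres

2.4 square kilometres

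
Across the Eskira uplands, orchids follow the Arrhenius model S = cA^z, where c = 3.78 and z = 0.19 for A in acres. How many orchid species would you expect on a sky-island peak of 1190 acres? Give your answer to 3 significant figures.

S = 3.78 × 1190^0.19
ln S = ln 3.78 + 0.19 × ln 1190 = 1.3297 + 0.19 × 7.0817 = 2.6752
S = e^2.6752 ≈ 14.52

14.5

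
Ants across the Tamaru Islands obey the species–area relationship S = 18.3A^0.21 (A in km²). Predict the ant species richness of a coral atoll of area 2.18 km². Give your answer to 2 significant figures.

S = 18.3 × 2.18^0.21
ln S = ln 18.3 + 0.21 × ln 2.18 = 2.9069 + 0.21 × 0.7793 = 3.0706
S = e^3.0706 ≈ 21.55

22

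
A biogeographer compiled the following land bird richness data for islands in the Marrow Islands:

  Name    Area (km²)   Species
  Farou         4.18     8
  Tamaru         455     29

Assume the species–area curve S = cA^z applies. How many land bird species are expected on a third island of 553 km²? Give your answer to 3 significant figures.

30.6

z = ln(29/8) / ln(455/4.18) = 1.2879 / 4.6900 = 0.2746
c = 8 / 4.18^0.2746 = 8 / 1.481 = 5.402
S₃ = 5.402 × 553^0.2746 = 5.402 × 5.664 ≈ 30.6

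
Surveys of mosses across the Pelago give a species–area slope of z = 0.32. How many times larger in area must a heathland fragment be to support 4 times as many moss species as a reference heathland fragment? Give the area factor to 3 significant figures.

76.1

(A₂/A₁)^0.32 = 4, so A₂/A₁ = 4^(1/0.32) = 4^3.125
ln(A₂/A₁) = ln 4 / 0.32 = 1.3863 / 0.32 = 4.3322
A₂/A₁ = e^4.3322 ≈ 76.11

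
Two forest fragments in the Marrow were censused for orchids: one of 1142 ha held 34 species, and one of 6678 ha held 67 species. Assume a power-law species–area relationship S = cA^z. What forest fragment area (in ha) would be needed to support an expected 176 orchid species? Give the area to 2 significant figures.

z = ln(67/34) / ln(6678/1142) = 0.6783 / 1.7660 = 0.3841
c = 34 / 1142^0.3841 = 34 / 14.94 = 2.275
A = (176/2.275)^(1/0.3841) ⇒ ln A = ln(77.35)/0.3841 = 11.3210
A = e^11.3210 ≈ 82538 ha

83000 ha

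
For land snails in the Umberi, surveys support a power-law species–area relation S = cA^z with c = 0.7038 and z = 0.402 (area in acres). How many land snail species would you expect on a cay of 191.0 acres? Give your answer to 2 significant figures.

5.8

S = 0.7038 × 191^0.402 = 0.7038 × 8.26 ≈ 5.813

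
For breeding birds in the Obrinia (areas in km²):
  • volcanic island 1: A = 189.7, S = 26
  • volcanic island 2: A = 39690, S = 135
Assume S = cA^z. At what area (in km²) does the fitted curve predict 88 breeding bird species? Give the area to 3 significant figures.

9900 km²

z = ln(135/26) / ln(39690/189.7) = 1.6472 / 5.3434 = 0.3083
c = 26 / 189.7^0.3083 = 26 / 5.038 = 5.161
A = (88/5.161)^(1/0.3083) ⇒ ln A = ln(17.05)/0.3083 = 9.2006
A = e^9.2006 ≈ 9903 km²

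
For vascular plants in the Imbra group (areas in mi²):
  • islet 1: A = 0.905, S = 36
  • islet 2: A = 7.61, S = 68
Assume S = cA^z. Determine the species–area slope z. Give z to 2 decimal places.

0.30

Taking logs: ln S = ln c + z ln A, so z = (ln S₂ − ln S₁)/(ln A₂ − ln A₁).
z = ln(68/36) / ln(7.61/0.905) = ln(1.889) / ln(8.409) = 0.6360 / 2.1293 = 0.2987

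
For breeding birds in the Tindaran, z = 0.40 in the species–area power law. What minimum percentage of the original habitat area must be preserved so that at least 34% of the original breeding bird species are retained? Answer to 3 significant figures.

6.74%

Need (A_new/A_old)^0.4 = 0.34, so A_new/A_old = 0.34^(1/0.4) = 0.34^2.5
ln(A_new/A_old) = ln 0.34 / 0.4 = -1.0788 / 0.4 = -2.6970
A_new/A_old = e^-2.6970 ≈ 0.06741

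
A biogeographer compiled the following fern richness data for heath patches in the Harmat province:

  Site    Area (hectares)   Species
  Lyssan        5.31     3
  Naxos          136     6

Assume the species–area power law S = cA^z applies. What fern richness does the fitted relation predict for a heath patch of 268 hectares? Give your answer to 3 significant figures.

6.94

z = ln(6/3) / ln(136/5.31) = 0.6931 / 3.2431 = 0.2137
c = 3 / 5.31^0.2137 = 3 / 1.429 = 2.1
S₃ = 2.1 × 268^0.2137 = 2.1 × 3.303 ≈ 6.936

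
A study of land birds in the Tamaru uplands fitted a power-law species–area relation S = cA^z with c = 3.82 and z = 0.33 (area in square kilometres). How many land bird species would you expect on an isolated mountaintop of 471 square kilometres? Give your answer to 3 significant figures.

29.1

S = 3.82 × 471^0.33
ln S = ln 3.82 + 0.33 × ln 471 = 1.3403 + 0.33 × 6.1549 = 3.3714
S = e^3.3714 ≈ 29.12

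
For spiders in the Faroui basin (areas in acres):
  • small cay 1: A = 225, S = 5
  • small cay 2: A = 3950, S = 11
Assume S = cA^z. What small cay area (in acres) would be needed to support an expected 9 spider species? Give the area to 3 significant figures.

1900 acres

z = ln(11/5) / ln(3950/225) = 0.7885 / 2.8654 = 0.2752
c = 5 / 225^0.2752 = 5 / 4.439 = 1.126
A = (9/1.126)^(1/0.2752) ⇒ ln A = ln(7.989)/0.2752 = 7.5522
A = e^7.5522 ≈ 1905 acres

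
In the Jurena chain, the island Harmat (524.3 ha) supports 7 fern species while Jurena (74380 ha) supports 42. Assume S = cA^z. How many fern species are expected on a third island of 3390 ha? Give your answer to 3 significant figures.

13.7

z = ln(42/7) / ln(74380/524.3) = 1.7918 / 4.9549 = 0.3616
c = 7 / 524.3^0.3616 = 7 / 9.626 = 0.7272
S₃ = 0.7272 × 3390^0.3616 = 0.7272 × 18.9 ≈ 13.75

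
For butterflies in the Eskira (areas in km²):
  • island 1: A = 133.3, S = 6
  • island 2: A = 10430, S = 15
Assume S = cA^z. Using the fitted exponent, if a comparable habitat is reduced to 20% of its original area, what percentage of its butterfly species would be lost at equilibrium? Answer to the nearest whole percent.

29%

z = ln(15/6) / ln(10430/133.3) = 0.9163 / 4.3598 = 0.2102
S_new/S_old = (A_new/A_old)^z = 0.2^0.2102 = exp(0.2102 × -1.6094) = 0.713
Fraction lost = 1 − 0.713 = 0.287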